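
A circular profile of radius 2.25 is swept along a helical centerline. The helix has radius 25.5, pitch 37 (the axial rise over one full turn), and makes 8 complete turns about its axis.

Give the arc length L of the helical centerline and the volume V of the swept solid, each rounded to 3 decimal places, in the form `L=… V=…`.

L=1315.504 V=20922.181

2πR = 2π·25.5 = 160.221225
per-turn = √(160.221225² + 37²) = √(25670.8410 + 1369) = √27039.8410 = 164.437955
L = 8 × 164.437955 = 1315.503640
V = π·2.25² × L = 15.904313 × 1315.503640 = 20922.181393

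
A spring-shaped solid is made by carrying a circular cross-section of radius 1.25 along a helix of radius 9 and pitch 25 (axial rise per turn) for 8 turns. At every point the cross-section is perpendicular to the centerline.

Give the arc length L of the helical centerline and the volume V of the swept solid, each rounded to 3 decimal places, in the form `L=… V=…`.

2πR = 2π·9 = 56.548668
per-turn = √(56.548668² + 25²) = √(3197.7518 + 625) = √3822.7518 = 61.828406
L = 8 × 61.828406 = 494.627250
V = π·1.25² × L = 4.908739 × 494.627250 = 2427.995838

L=494.627 V=2427.996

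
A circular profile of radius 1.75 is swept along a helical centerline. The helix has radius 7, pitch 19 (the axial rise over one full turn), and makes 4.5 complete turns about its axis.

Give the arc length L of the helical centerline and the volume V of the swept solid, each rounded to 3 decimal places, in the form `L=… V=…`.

L=215.598 V=2074.301

2πR = 2π·7 = 43.982297
per-turn = √(43.982297² + 19²) = √(1934.4425 + 361) = √2295.4425 = 47.910776
L = 4.5 × 47.910776 = 215.598492
V = π·1.75² × L = 9.621128 × 215.598492 = 2074.300583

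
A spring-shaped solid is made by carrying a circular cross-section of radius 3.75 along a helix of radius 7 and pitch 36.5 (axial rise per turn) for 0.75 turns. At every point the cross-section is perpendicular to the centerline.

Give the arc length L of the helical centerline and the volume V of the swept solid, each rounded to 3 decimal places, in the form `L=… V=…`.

L=42.866 V=1893.772

2πR = 2π·7 = 43.982297
per-turn = √(43.982297² + 36.5²) = √(1934.4425 + 1332.25) = √3266.6925 = 57.154986
L = 0.75 × 57.154986 = 42.866240
V = π·3.75² × L = 44.178647 × 42.866240 = 1893.772461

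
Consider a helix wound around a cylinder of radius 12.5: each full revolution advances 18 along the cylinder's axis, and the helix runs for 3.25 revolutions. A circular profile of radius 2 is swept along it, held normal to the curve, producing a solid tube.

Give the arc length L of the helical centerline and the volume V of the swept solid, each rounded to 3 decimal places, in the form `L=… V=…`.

2πR = 2π·12.5 = 78.539816
per-turn = √(78.539816² + 18²) = √(6168.5028 + 324) = √6492.5028 = 80.576068
L = 3.25 × 80.576068 = 261.872221
V = π·2² × L = 12.566371 × 261.872221 = 3290.783387

L=261.872 V=3290.783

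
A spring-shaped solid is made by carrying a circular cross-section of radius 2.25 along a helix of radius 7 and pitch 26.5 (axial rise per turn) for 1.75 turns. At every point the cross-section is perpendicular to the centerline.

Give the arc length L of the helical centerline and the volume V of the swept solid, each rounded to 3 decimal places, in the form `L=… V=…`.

L=89.860 V=1429.166

2πR = 2π·7 = 43.982297
per-turn = √(43.982297² + 26.5²) = √(1934.4425 + 702.25) = √2636.6925 = 51.348734
L = 1.75 × 51.348734 = 89.860284
V = π·2.25² × L = 15.904313 × 89.860284 = 1429.166068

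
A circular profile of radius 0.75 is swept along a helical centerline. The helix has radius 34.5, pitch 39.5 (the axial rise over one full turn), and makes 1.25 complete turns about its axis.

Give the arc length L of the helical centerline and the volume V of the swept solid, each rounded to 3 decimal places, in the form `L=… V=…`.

L=275.424 V=486.715

2πR = 2π·34.5 = 216.769893
per-turn = √(216.769893² + 39.5²) = √(46989.1866 + 1560.25) = √48549.4366 = 220.339367
L = 1.25 × 220.339367 = 275.424208
V = π·0.75² × L = 1.767146 × 275.424208 = 486.714752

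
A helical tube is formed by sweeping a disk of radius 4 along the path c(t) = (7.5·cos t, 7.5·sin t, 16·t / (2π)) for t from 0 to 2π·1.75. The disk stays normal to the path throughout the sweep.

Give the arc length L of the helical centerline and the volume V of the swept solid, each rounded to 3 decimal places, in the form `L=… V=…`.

2πR = 2π·7.5 = 47.123890
per-turn = √(47.123890² + 16²) = √(2220.6610 + 256) = √2476.6610 = 49.766063
L = 1.75 × 49.766063 = 87.090610
V = π·4² × L = 50.265482 × 87.090610 = 4377.651510

L=87.091 V=4377.652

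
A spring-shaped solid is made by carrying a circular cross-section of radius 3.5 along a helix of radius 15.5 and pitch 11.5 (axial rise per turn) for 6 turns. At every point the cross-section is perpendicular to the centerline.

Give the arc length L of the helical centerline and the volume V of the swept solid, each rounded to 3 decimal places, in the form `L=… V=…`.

L=588.396 V=22644.131

2πR = 2π·15.5 = 97.389372
per-turn = √(97.389372² + 11.5²) = √(9484.6898 + 132.25) = √9616.9398 = 98.065997
L = 6 × 98.065997 = 588.395984
V = π·3.5² × L = 38.484510 × 588.395984 = 22644.131130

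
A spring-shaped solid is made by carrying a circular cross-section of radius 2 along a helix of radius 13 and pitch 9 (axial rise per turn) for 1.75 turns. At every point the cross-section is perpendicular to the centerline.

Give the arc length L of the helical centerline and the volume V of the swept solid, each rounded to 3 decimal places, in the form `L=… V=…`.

L=143.808 V=1807.139

2πR = 2π·13 = 81.681409
per-turn = √(81.681409² + 9²) = √(6671.8526 + 81) = √6752.8526 = 82.175742
L = 1.75 × 82.175742 = 143.807549
V = π·2² × L = 12.566371 × 143.807549 = 1807.138952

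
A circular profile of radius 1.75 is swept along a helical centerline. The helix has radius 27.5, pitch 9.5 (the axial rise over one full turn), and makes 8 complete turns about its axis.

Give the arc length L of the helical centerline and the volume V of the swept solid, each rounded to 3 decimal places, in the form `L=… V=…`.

L=1384.388 V=13319.378

2πR = 2π·27.5 = 172.787596
per-turn = √(172.787596² + 9.5²) = √(29855.5533 + 90.25) = √29945.8033 = 173.048558
L = 8 × 173.048558 = 1384.388461
V = π·1.75² × L = 9.621128 × 1384.388461 = 13319.377899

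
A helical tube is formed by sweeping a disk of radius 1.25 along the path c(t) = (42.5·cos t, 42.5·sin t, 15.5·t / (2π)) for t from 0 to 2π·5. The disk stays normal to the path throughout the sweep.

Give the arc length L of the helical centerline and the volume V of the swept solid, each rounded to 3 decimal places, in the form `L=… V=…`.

L=1337.424 V=6565.066

2πR = 2π·42.5 = 267.035376
per-turn = √(267.035376² + 15.5²) = √(71307.8918 + 240.25) = √71548.1418 = 267.484844
L = 5 × 267.484844 = 1337.424220
V = π·1.25² × L = 4.908739 × 1337.424220 = 6565.065789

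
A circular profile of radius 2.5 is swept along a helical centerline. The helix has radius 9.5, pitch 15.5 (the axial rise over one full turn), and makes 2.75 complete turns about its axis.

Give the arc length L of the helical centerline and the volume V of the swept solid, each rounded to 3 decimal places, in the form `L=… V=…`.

2πR = 2π·9.5 = 59.690260
per-turn = √(59.690260² + 15.5²) = √(3562.9272 + 240.25) = √3803.1772 = 61.669905
L = 2.75 × 61.669905 = 169.592239
V = π·2.5² × L = 19.634954 × 169.592239 = 3329.935824

L=169.592 V=3329.936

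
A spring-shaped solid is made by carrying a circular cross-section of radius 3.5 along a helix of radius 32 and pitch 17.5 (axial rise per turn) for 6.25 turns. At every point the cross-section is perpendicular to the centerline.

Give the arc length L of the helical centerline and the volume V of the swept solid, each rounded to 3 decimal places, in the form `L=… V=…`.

L=1261.388 V=48543.898

2πR = 2π·32 = 201.061930
per-turn = √(201.061930² + 17.5²) = √(40425.8996 + 306.25) = √40732.1496 = 201.822074
L = 6.25 × 201.822074 = 1261.387964
V = π·3.5² × L = 38.484510 × 1261.387964 = 48543.897708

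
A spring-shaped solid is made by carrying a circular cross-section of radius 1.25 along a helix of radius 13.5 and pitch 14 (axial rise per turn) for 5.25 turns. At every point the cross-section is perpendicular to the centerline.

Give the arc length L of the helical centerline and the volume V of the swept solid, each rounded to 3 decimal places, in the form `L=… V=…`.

L=451.346 V=2215.537

2πR = 2π·13.5 = 84.823002
per-turn = √(84.823002² + 14²) = √(7194.9416 + 196) = √7390.9416 = 85.970586
L = 5.25 × 85.970586 = 451.345575
V = π·1.25² × L = 4.908739 × 451.345575 = 2215.537410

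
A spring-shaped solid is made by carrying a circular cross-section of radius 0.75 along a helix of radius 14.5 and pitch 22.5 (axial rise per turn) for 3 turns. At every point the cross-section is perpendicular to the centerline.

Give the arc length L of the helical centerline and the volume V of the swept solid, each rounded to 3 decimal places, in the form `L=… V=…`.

2πR = 2π·14.5 = 91.106187
per-turn = √(91.106187² + 22.5²) = √(8300.3373 + 506.25) = √8806.5873 = 93.843419
L = 3 × 93.843419 = 281.530257
V = π·0.75² × L = 1.767146 × 281.530257 = 497.505031

L=281.530 V=497.505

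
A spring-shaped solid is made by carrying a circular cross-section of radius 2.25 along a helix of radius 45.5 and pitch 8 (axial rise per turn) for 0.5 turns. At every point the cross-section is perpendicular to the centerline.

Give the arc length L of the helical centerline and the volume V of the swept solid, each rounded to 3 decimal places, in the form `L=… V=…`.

L=142.998 V=2274.292

2πR = 2π·45.5 = 285.884931
per-turn = √(285.884931² + 8²) = √(81730.1940 + 64) = √81794.1940 = 285.996843
L = 0.5 × 285.996843 = 142.998421
V = π·2.25² × L = 15.904313 × 142.998421 = 2274.291624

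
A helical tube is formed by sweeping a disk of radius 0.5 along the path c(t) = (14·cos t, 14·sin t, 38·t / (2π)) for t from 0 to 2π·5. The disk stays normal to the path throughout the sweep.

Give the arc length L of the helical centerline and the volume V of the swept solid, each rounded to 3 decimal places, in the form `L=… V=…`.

2πR = 2π·14 = 87.964594
per-turn = √(87.964594² + 38²) = √(7737.7699 + 1444) = √9181.7699 = 95.821552
L = 5 × 95.821552 = 479.107761
V = π·0.5² × L = 0.785398 × 479.107761 = 376.290355

L=479.108 V=376.290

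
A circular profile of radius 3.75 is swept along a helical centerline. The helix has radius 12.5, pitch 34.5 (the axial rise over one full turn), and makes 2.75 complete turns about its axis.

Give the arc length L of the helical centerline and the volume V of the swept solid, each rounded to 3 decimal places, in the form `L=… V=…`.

L=235.904 V=10421.907

2πR = 2π·12.5 = 78.539816
per-turn = √(78.539816² + 34.5²) = √(6168.5028 + 1190.25) = √7358.7528 = 85.783173
L = 2.75 × 85.783173 = 235.903725
V = π·3.75² × L = 44.178647 × 235.903725 = 10421.907339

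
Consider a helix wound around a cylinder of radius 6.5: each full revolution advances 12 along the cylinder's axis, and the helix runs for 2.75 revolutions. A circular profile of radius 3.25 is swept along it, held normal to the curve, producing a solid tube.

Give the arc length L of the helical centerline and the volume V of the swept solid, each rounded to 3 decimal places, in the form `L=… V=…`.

2πR = 2π·6.5 = 40.840704
per-turn = √(40.840704² + 12²) = √(1667.9631 + 144) = √1811.9631 = 42.567160
L = 2.75 × 42.567160 = 117.059691
V = π·3.25² × L = 33.183072 × 117.059691 = 3884.400205

L=117.060 V=3884.400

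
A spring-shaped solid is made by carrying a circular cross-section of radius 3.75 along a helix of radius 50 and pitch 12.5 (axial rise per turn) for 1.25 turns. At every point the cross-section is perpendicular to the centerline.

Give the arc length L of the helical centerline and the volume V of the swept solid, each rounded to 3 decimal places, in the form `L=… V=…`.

L=393.010 V=17362.641

2πR = 2π·50 = 314.159265
per-turn = √(314.159265² + 12.5²) = √(98696.0440 + 156.25) = √98852.2940 = 314.407847
L = 1.25 × 314.407847 = 393.009808
V = π·3.75² × L = 44.178647 × 393.009808 = 17362.641465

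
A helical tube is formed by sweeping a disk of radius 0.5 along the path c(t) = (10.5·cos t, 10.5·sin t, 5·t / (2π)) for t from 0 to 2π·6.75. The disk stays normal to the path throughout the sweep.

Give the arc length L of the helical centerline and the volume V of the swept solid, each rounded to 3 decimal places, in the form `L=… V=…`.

L=446.598 V=350.757

2πR = 2π·10.5 = 65.973446
per-turn = √(65.973446² + 5²) = √(4352.4955 + 25) = √4377.4955 = 66.162645
L = 6.75 × 66.162645 = 446.597851
V = π·0.5² × L = 0.785398 × 446.597851 = 350.757132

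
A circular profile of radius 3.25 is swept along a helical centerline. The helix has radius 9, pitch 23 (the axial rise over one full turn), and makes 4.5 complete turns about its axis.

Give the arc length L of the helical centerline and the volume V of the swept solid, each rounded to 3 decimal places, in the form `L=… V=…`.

2πR = 2π·9 = 56.548668
per-turn = √(56.548668² + 23²) = √(3197.7518 + 529) = √3726.7518 = 61.047128
L = 4.5 × 61.047128 = 274.712076
V = π·3.25² × L = 33.183072 × 274.712076 = 9115.790694

L=274.712 V=9115.791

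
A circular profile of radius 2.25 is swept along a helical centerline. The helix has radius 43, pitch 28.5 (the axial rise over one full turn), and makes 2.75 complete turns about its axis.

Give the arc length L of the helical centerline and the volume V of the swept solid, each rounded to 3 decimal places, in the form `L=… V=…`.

2πR = 2π·43 = 270.176968
per-turn = √(270.176968² + 28.5²) = √(72995.5942 + 812.25) = √73807.8442 = 271.675991
L = 2.75 × 271.675991 = 747.108976
V = π·2.25² × L = 15.904313 × 747.108976 = 11882.254850

L=747.109 V=11882.255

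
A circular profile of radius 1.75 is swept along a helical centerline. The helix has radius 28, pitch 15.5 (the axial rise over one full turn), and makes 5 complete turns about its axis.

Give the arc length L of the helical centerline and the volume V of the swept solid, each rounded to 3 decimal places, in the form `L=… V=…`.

L=883.053 V=8495.969

2πR = 2π·28 = 175.929189
per-turn = √(175.929189² + 15.5²) = √(30951.0794 + 240.25) = √31191.3294 = 176.610672
L = 5 × 176.610672 = 883.053359
V = π·1.75² × L = 9.621128 × 883.053359 = 8495.968959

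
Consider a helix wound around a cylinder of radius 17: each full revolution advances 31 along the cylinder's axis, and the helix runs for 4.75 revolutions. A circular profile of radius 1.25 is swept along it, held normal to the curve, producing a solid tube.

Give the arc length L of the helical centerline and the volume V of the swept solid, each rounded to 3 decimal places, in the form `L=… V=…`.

L=528.303 V=2593.301

2πR = 2π·17 = 106.814150
per-turn = √(106.814150² + 31²) = √(11409.2627 + 961) = √12370.2627 = 111.221683
L = 4.75 × 111.221683 = 528.302993
V = π·1.25² × L = 4.908739 × 528.302993 = 2593.301250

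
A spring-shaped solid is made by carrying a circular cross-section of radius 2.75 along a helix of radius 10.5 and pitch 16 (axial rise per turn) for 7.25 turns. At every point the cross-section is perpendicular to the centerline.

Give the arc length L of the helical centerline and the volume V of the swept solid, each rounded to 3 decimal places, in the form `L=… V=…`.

2πR = 2π·10.5 = 65.973446
per-turn = √(65.973446² + 16²) = √(4352.4955 + 256) = √4608.4955 = 67.885901
L = 7.25 × 67.885901 = 492.172782
V = π·2.75² × L = 23.758294 × 492.172782 = 11693.185860

L=492.173 V=11693.186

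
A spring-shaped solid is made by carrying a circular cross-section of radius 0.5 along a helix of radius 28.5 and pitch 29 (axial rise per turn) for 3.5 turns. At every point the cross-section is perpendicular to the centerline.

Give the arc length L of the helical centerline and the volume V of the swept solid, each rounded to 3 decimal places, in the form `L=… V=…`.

2πR = 2π·28.5 = 179.070781
per-turn = √(179.070781² + 29²) = √(32066.3447 + 841) = √32907.3447 = 181.403817
L = 3.5 × 181.403817 = 634.913358
V = π·0.5² × L = 0.785398 × 634.913358 = 498.659786

L=634.913 V=498.660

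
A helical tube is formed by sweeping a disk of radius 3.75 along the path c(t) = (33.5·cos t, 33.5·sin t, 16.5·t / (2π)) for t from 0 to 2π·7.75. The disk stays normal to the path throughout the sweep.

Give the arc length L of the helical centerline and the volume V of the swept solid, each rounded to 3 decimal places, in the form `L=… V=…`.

2πR = 2π·33.5 = 210.486708
per-turn = √(210.486708² + 16.5²) = √(44304.6542 + 272.25) = √44576.9042 = 211.132433
L = 7.75 × 211.132433 = 1636.276354
V = π·3.75² × L = 44.178647 × 1636.276354 = 72288.474922

L=1636.276 V=72288.475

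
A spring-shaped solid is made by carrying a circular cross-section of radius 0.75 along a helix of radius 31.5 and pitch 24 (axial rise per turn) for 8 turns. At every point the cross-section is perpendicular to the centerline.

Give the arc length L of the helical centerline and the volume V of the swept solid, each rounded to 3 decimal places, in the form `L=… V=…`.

L=1594.961 V=2818.529

2πR = 2π·31.5 = 197.920337
per-turn = √(197.920337² + 24²) = √(39172.4599 + 576) = √39748.4599 = 199.370158
L = 8 × 199.370158 = 1594.961263
V = π·0.75² × L = 1.767146 × 1594.961263 = 2818.529206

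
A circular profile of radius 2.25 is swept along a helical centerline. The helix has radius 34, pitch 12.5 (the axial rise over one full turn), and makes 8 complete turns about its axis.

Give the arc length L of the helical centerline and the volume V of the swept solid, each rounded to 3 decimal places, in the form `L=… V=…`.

L=1711.950 V=27227.381

2πR = 2π·34 = 213.628300
per-turn = √(213.628300² + 12.5²) = √(45637.0508 + 156.25) = √45793.3008 = 213.993693
L = 8 × 213.993693 = 1711.949546
V = π·2.25² × L = 15.904313 × 1711.949546 = 27227.381092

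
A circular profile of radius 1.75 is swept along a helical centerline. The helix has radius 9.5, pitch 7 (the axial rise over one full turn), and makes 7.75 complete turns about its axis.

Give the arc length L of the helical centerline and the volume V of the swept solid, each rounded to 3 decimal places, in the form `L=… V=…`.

2πR = 2π·9.5 = 59.690260
per-turn = √(59.690260² + 7²) = √(3562.9272 + 49) = √3611.9272 = 60.099311
L = 7.75 × 60.099311 = 465.769661
V = π·1.75² × L = 9.621128 × 465.769661 = 4481.229291

L=465.770 V=4481.229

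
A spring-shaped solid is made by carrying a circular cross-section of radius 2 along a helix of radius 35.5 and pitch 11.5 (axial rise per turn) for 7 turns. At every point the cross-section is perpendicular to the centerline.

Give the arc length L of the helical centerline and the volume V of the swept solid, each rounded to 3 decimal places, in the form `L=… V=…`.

2πR = 2π·35.5 = 223.053078
per-turn = √(223.053078² + 11.5²) = √(49752.6758 + 132.25) = √49884.9258 = 223.349336
L = 7 × 223.349336 = 1563.445350
V = π·2² × L = 12.566371 × 1563.445350 = 19646.833708

L=1563.445 V=19646.834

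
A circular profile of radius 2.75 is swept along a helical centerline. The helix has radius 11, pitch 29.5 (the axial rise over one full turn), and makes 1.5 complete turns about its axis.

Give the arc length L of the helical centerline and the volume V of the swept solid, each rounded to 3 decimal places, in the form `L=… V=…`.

2πR = 2π·11 = 69.115038
per-turn = √(69.115038² + 29.5²) = √(4776.8885 + 870.25) = √5647.1385 = 75.147445
L = 1.5 × 75.147445 = 112.721168
V = π·2.75² × L = 23.758294 × 112.721168 = 2678.062697

L=112.721 V=2678.063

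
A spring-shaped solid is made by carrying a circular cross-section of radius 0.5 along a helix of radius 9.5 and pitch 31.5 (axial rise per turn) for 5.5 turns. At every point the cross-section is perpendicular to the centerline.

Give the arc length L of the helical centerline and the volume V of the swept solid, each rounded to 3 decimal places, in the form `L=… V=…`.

2πR = 2π·9.5 = 59.690260
per-turn = √(59.690260² + 31.5²) = √(3562.9272 + 992.25) = √4555.1772 = 67.492053
L = 5.5 × 67.492053 = 371.206290
V = π·0.5² × L = 0.785398 × 371.206290 = 291.544739

L=371.206 V=291.545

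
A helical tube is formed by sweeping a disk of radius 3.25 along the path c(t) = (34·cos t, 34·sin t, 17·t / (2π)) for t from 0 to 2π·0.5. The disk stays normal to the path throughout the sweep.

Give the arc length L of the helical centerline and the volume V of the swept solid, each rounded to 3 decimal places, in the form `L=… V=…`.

L=107.152 V=3555.627

2πR = 2π·34 = 213.628300
per-turn = √(213.628300² + 17²) = √(45637.0508 + 289) = √45926.0508 = 214.303641
L = 0.5 × 214.303641 = 107.151821
V = π·3.25² × L = 33.183072 × 107.151821 = 3555.626626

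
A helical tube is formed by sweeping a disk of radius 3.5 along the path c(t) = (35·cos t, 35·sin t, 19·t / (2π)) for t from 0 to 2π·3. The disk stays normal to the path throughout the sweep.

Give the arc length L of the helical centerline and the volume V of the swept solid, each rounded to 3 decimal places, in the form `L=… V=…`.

L=662.192 V=25484.144

2πR = 2π·35 = 219.911486
per-turn = √(219.911486² + 19²) = √(48361.0616 + 361) = √48722.0616 = 220.730744
L = 3 × 220.730744 = 662.192233
V = π·3.5² × L = 38.484510 × 662.192233 = 25484.143636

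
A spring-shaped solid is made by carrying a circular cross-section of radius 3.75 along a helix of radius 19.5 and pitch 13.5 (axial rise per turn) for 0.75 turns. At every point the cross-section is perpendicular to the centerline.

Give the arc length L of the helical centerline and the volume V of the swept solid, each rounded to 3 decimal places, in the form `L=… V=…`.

L=92.448 V=4084.215

2πR = 2π·19.5 = 122.522113
per-turn = √(122.522113² + 13.5²) = √(15011.6683 + 182.25) = √15193.9183 = 123.263613
L = 0.75 × 123.263613 = 92.447710
V = π·3.75² × L = 44.178647 × 92.447710 = 4084.214707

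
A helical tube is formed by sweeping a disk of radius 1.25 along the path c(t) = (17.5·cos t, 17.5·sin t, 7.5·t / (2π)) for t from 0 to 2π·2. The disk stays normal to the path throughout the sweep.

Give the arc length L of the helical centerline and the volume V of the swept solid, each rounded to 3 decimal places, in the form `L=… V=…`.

2πR = 2π·17.5 = 109.955743
per-turn = √(109.955743² + 7.5²) = √(12090.2654 + 56.25) = √12146.5154 = 110.211231
L = 2 × 110.211231 = 220.422462
V = π·1.25² × L = 4.908739 × 220.422462 = 1081.996228

L=220.422 V=1081.996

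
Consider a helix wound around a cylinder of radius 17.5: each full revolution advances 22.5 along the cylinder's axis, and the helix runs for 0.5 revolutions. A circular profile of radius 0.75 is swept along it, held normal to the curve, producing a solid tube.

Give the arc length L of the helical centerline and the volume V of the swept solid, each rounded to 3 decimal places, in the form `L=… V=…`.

L=56.117 V=99.167

2πR = 2π·17.5 = 109.955743
per-turn = √(109.955743² + 22.5²) = √(12090.2654 + 506.25) = √12596.5154 = 112.234199
L = 0.5 × 112.234199 = 56.117099
V = π·0.75² × L = 1.767146 × 56.117099 = 99.167100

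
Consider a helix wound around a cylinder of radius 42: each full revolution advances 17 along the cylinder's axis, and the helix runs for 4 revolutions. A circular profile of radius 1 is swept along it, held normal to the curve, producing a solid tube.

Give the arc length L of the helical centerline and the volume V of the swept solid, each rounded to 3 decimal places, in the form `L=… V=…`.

L=1057.763 V=3323.061

2πR = 2π·42 = 263.893783
per-turn = √(263.893783² + 17²) = √(69639.9287 + 289) = √69928.9287 = 264.440785
L = 4 × 264.440785 = 1057.763139
V = π·1² × L = 3.141593 × 1057.763139 = 3323.060907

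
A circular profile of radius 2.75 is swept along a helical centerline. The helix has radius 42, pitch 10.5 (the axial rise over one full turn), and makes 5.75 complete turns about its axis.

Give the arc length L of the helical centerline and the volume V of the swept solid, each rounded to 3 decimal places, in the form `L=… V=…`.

2πR = 2π·42 = 263.893783
per-turn = √(263.893783² + 10.5²) = √(69639.9287 + 110.25) = √69750.1787 = 264.102591
L = 5.75 × 264.102591 = 1518.589899
V = π·2.75² × L = 23.758294 × 1518.589899 = 36079.105961

L=1518.590 V=36079.106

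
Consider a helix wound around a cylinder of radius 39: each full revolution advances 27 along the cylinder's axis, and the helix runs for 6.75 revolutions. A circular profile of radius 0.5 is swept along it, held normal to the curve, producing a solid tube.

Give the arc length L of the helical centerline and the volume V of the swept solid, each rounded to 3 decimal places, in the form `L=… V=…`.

2πR = 2π·39 = 245.044227
per-turn = √(245.044227² + 27²) = √(60046.6732 + 729) = √60775.6732 = 246.527226
L = 6.75 × 246.527226 = 1664.058776
V = π·0.5² × L = 0.785398 × 1664.058776 = 1306.948706

L=1664.059 V=1306.949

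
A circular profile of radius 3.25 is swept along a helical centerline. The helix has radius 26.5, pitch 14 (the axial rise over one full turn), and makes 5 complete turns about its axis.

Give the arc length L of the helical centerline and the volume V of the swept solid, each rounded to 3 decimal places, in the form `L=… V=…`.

L=835.460 V=27723.121

2πR = 2π·26.5 = 166.504411
per-turn = √(166.504411² + 14²) = √(27723.7188 + 196) = √27919.7188 = 167.091947
L = 5 × 167.091947 = 835.459735
V = π·3.25² × L = 33.183072 × 835.459735 = 27723.120882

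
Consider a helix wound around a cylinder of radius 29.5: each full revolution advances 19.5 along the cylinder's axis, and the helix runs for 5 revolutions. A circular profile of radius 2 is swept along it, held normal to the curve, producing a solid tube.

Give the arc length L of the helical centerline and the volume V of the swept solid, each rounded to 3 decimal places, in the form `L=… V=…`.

2πR = 2π·29.5 = 185.353967
per-turn = √(185.353967² + 19.5²) = √(34356.0929 + 380.25) = √34736.3429 = 186.376884
L = 5 × 186.376884 = 931.884420
V = π·2² × L = 12.566371 × 931.884420 = 11710.404997

L=931.884 V=11710.405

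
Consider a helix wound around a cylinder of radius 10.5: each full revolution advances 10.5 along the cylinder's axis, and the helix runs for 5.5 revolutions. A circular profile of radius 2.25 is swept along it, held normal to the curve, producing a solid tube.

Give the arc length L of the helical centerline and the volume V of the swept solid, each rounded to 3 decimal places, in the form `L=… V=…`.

2πR = 2π·10.5 = 65.973446
per-turn = √(65.973446² + 10.5²) = √(4352.4955 + 110.25) = √4462.7455 = 66.803784
L = 5.5 × 66.803784 = 367.420811
V = π·2.25² × L = 15.904313 × 367.420811 = 5843.575516

L=367.421 V=5843.576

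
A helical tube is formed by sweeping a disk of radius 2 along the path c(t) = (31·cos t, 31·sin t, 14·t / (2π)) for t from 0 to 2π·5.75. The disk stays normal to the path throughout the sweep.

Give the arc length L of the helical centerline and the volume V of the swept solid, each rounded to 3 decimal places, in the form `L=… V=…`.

2πR = 2π·31 = 194.778745
per-turn = √(194.778745² + 14²) = √(37938.7593 + 196) = √38134.7593 = 195.281231
L = 5.75 × 195.281231 = 1122.867080
V = π·2² × L = 12.566371 × 1122.867080 = 14110.363881

L=1122.867 V=14110.364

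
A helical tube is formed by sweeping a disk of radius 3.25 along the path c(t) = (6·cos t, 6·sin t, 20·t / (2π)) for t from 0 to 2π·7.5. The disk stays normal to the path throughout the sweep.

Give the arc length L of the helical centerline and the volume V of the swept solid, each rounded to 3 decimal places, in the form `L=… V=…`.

L=320.068 V=10620.854

2πR = 2π·6 = 37.699112
per-turn = √(37.699112² + 20²) = √(1421.2230 + 400) = √1821.2230 = 42.675790
L = 7.5 × 42.675790 = 320.068423
V = π·3.25² × L = 33.183072 × 320.068423 = 10620.853667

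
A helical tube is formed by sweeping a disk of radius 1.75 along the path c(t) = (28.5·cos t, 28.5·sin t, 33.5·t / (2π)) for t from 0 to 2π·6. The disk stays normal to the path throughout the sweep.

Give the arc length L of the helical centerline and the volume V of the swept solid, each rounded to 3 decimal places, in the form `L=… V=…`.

2πR = 2π·28.5 = 179.070781
per-turn = √(179.070781² + 33.5²) = √(32066.3447 + 1122.25) = √33188.5947 = 182.177372
L = 6 × 182.177372 = 1093.064229
V = π·1.75² × L = 9.621128 × 1093.064229 = 10516.510317

L=1093.064 V=10516.510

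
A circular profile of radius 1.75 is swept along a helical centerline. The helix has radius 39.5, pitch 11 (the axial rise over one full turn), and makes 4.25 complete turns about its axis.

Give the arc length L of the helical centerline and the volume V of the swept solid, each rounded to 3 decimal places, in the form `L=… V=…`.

L=1055.825 V=10158.229

2πR = 2π·39.5 = 248.185820
per-turn = √(248.185820² + 11²) = √(61596.2011 + 121) = √61717.2011 = 248.429469
L = 4.25 × 248.429469 = 1055.825243
V = π·1.75² × L = 9.621128 × 1055.825243 = 10158.229285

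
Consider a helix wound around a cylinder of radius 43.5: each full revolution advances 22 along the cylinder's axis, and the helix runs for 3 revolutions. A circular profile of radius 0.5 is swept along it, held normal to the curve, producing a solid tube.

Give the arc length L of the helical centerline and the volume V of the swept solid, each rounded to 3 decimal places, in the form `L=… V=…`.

L=822.608 V=646.075

2πR = 2π·43.5 = 273.318561
per-turn = √(273.318561² + 22²) = √(74703.0357 + 484) = √75187.0357 = 274.202545
L = 3 × 274.202545 = 822.607635
V = π·0.5² × L = 0.785398 × 822.607635 = 646.074526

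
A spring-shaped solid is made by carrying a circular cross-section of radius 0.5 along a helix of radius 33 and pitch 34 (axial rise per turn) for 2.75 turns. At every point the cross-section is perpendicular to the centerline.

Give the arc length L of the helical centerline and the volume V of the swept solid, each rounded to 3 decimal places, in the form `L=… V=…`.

2πR = 2π·33 = 207.345115
per-turn = √(207.345115² + 34²) = √(42991.9968 + 1156) = √44147.9968 = 210.114247
L = 2.75 × 210.114247 = 577.814179
V = π·0.5² × L = 0.785398 × 577.814179 = 453.814195

L=577.814 V=453.814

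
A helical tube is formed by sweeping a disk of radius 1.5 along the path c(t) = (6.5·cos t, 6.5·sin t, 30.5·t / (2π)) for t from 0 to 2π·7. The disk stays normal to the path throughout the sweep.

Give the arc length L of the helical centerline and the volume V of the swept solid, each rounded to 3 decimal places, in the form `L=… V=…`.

2πR = 2π·6.5 = 40.840704
per-turn = √(40.840704² + 30.5²) = √(1667.9631 + 930.25) = √2598.2131 = 50.972671
L = 7 × 50.972671 = 356.808694
V = π·1.5² × L = 7.068583 × 356.808694 = 2522.132036

L=356.809 V=2522.132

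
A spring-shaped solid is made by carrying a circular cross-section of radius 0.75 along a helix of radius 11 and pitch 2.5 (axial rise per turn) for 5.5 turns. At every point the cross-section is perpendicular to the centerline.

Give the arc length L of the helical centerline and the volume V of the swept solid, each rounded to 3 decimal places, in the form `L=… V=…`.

L=380.381 V=672.189

2πR = 2π·11 = 69.115038
per-turn = √(69.115038² + 2.5²) = √(4776.8885 + 6.25) = √4783.1385 = 69.160238
L = 5.5 × 69.160238 = 380.381309
V = π·0.75² × L = 1.767146 × 380.381309 = 672.189259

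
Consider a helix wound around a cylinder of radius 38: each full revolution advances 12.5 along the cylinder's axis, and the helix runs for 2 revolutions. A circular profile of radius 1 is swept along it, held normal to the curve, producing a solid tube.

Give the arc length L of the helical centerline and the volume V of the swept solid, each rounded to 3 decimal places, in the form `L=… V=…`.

L=478.176 V=1502.234

2πR = 2π·38 = 238.761042
per-turn = √(238.761042² + 12.5²) = √(57006.8350 + 156.25) = √57163.0850 = 239.088028
L = 2 × 239.088028 = 478.176056
V = π·1² × L = 3.141593 × 478.176056 = 1502.234383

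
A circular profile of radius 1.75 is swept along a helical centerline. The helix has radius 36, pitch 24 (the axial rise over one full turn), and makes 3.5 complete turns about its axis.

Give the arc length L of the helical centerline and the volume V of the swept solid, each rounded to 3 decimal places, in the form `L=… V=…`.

2πR = 2π·36 = 226.194671
per-turn = √(226.194671² + 24²) = √(51164.0292 + 576) = √51740.0292 = 227.464347
L = 3.5 × 227.464347 = 796.125215
V = π·1.75² × L = 9.621128 × 796.125215 = 7659.622200

L=796.125 V=7659.622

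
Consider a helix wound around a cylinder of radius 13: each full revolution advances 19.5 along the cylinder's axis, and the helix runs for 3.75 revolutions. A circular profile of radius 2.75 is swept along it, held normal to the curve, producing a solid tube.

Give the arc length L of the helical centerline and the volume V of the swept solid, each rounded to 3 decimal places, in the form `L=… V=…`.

L=314.913 V=7481.796

2πR = 2π·13 = 81.681409
per-turn = √(81.681409² + 19.5²) = √(6671.8526 + 380.25) = √7052.1026 = 83.976798
L = 3.75 × 83.976798 = 314.912992
V = π·2.75² × L = 23.758294 × 314.912992 = 7481.795585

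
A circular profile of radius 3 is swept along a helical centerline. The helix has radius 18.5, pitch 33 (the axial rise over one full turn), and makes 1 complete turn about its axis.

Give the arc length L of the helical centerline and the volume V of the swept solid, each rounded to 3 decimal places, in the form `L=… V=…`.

2πR = 2π·18.5 = 116.238928
per-turn = √(116.238928² + 33²) = √(13511.4884 + 1089) = √14600.4884 = 120.832481
L = 1 × 120.832481 = 120.832481
V = π·3² × L = 28.274334 × 120.832481 = 3416.457907

L=120.832 V=3416.458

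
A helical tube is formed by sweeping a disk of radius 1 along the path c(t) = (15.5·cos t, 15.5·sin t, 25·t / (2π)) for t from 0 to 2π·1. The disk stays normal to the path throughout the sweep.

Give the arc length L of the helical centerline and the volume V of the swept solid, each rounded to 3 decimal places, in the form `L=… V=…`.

2πR = 2π·15.5 = 97.389372
per-turn = √(97.389372² + 25²) = √(9484.6898 + 625) = √10109.6898 = 100.546953
L = 1 × 100.546953 = 100.546953
V = π·1² × L = 3.141593 × 100.546953 = 315.877570

L=100.547 V=315.878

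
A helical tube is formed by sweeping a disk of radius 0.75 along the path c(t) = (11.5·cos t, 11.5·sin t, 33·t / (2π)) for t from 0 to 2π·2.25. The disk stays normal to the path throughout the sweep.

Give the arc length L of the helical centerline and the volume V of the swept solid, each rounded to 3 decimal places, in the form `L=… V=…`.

L=178.730 V=315.842

2πR = 2π·11.5 = 72.256631
per-turn = √(72.256631² + 33²) = √(5221.0207 + 1089) = √6310.0207 = 79.435639
L = 2.25 × 79.435639 = 178.730188
V = π·0.75² × L = 1.767146 × 178.730188 = 315.842312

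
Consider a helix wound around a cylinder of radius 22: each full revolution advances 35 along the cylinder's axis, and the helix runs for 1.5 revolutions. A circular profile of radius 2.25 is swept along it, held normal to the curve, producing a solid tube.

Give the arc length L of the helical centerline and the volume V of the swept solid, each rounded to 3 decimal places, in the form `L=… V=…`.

L=213.888 V=3401.748

2πR = 2π·22 = 138.230077
per-turn = √(138.230077² + 35²) = √(19107.5541 + 1225) = √20332.5541 = 142.592265
L = 1.5 × 142.592265 = 213.888398
V = π·2.25² × L = 15.904313 × 213.888398 = 3401.747987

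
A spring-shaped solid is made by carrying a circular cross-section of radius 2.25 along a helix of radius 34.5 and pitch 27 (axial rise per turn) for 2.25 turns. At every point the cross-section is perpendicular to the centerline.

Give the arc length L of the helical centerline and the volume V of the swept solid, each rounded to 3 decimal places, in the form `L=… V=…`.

L=491.501 V=7816.987

2πR = 2π·34.5 = 216.769893
per-turn = √(216.769893² + 27²) = √(46989.1866 + 729) = √47718.1866 = 218.444928
L = 2.25 × 218.444928 = 491.501088
V = π·2.25² × L = 15.904313 × 491.501088 = 7816.987048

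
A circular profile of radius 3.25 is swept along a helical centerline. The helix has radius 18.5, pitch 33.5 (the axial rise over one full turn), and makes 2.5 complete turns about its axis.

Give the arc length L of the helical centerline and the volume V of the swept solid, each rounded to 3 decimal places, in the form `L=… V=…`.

2πR = 2π·18.5 = 116.238928
per-turn = √(116.238928² + 33.5²) = √(13511.4884 + 1122.25) = √14633.7384 = 120.969990
L = 2.5 × 120.969990 = 302.424974
V = π·3.25² × L = 33.183072 × 302.424974 = 10035.389823

L=302.425 V=10035.390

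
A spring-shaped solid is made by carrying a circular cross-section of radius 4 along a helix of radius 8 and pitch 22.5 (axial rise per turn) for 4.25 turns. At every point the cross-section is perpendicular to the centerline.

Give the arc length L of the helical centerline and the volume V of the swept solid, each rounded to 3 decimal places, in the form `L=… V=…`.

2πR = 2π·8 = 50.265482
per-turn = √(50.265482² + 22.5²) = √(2526.6187 + 506.25) = √3032.8687 = 55.071487
L = 4.25 × 55.071487 = 234.053822
V = π·4² × L = 50.265482 × 234.053822 = 11764.828261

L=234.054 V=11764.828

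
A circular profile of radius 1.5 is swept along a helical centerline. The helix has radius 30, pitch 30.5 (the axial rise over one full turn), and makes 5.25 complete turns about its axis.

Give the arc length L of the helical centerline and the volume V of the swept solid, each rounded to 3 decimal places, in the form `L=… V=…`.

L=1002.473 V=7086.062

2πR = 2π·30 = 188.495559
per-turn = √(188.495559² + 30.5²) = √(35530.5758 + 930.25) = √36460.8258 = 190.947181
L = 5.25 × 190.947181 = 1002.472699
V = π·1.5² × L = 7.068583 × 1002.472699 = 7086.061950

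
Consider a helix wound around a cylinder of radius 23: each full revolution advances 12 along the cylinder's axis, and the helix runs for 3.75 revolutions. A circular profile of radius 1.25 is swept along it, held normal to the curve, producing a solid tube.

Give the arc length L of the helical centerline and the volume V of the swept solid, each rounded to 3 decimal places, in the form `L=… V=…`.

L=543.790 V=2669.322

2πR = 2π·23 = 144.513262
per-turn = √(144.513262² + 12²) = √(20884.0829 + 144) = √21028.0829 = 145.010630
L = 3.75 × 145.010630 = 543.789864
V = π·1.25² × L = 4.908739 × 543.789864 = 2669.322252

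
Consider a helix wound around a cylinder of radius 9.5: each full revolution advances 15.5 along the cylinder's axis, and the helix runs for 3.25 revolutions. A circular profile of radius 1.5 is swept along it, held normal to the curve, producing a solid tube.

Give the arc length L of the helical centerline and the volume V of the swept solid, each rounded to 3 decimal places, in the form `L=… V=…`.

2πR = 2π·9.5 = 59.690260
per-turn = √(59.690260² + 15.5²) = √(3562.9272 + 240.25) = √3803.1772 = 61.669905
L = 3.25 × 61.669905 = 200.427191
V = π·1.5² × L = 7.068583 × 200.427191 = 1416.736332

L=200.427 V=1416.736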